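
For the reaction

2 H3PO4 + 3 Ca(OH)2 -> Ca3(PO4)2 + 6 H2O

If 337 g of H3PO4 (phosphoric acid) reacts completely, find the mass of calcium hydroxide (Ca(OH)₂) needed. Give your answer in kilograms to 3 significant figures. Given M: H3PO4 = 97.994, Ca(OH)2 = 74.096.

n(H3PO4) = 337.0 g / 97.994 g/mol = 3.439 mol.
From the equation the H3PO4:Ca(OH)2 mole ratio is 2:3, so n(Ca(OH)2) = 3.439 × 3/2 = 5.158 mol.
Mass of Ca(OH)2 = 5.158 mol × 74.096 g/mol = 382.2 g.
Converting to kg: 382.2 g = 0.382 kg.

0.382 kg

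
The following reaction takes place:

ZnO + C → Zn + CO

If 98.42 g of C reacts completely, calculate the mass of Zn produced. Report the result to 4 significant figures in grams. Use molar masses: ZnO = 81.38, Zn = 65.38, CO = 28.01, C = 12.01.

n(C) = 98.420 g / 12.01 g/mol = 8.1948 mol.
From the equation the C:Zn mole ratio is 1:1, so n(Zn) = 8.1948 × 1/1 = 8.1948 mol.
Mass of Zn = 8.1948 mol × 65.38 g/mol = 535.78 g.

535.8 g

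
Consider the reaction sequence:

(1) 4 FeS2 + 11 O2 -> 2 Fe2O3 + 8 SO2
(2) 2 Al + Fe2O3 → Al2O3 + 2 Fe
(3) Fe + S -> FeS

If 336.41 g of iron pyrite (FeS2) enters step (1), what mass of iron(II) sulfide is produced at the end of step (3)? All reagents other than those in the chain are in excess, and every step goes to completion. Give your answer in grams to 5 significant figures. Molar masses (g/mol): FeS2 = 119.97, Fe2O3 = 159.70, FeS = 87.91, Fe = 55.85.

n(FeS2) = 336.41 / 119.97 = 2.80412 mol.
Reaction (1): FeS2→Fe2O3 ratio 4:2 ⇒ n(Fe2O3) = 1.40206 mol.
Reaction (2): Fe2O3→Fe ratio 1:2 ⇒ n(Fe) = 2.80412 mol.
Reaction (3): Fe→FeS ratio 1:1 ⇒ n(FeS) = 2.80412 mol.
Mass of FeS = 2.80412 × 87.91 = 246.510 g.

246.51 g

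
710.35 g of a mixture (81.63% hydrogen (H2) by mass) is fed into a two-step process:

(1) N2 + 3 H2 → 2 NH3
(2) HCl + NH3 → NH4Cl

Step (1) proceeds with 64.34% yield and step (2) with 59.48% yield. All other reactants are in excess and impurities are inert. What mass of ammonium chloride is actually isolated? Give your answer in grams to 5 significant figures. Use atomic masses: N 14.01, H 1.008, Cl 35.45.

Pure H2 = 710.35 × 0.8163 = 579.859 g.
M(H2) = 2(1.008) = 2.016 g/mol.
M(NH4Cl) = 14.01 + 4(1.008) + 35.45 = 53.492 g/mol.
n(H2) = 579.859 / 2.016 = 287.628 mol.
Step 1 (H2:NH3 = 3:2): theoretical n(NH3) = 191.752 mol; at 64.34% yield, n(NH3) = 123.373 mol.
Step 2 (NH3:NH4Cl = 1:1): theoretical n(NH4Cl) = 123.373 mol, so theoretical mass = 123.373 × 53.492 = 6599.49 g.
At 59.48% yield, actual mass of NH4Cl = 6599.49 × 0.5948 = 3925.38 g.

3925.4 g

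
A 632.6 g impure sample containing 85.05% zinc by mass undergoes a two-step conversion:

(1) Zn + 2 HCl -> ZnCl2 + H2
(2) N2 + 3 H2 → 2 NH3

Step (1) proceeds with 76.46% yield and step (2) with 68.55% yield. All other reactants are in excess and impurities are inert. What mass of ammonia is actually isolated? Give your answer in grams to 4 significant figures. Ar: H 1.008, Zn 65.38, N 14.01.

48.98 g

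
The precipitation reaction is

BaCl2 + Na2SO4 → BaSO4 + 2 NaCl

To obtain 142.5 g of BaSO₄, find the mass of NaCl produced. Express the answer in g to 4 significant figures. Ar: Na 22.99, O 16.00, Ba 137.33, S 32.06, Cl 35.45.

M(BaSO4) = 137.33 + 32.06 + 4(16.00) = 233.39 g/mol.
M(NaCl) = 22.99 + 35.45 = 58.44 g/mol.
n(BaSO4) = 142.50 g / 233.39 g/mol = 0.61057 mol.
From the equation the BaSO4:NaCl mole ratio is 1:2, so n(NaCl) = 0.61057 × 2/1 = 1.2211 mol.
Mass of NaCl = 1.2211 mol × 58.44 g/mol = 71.363 g.

71.36 g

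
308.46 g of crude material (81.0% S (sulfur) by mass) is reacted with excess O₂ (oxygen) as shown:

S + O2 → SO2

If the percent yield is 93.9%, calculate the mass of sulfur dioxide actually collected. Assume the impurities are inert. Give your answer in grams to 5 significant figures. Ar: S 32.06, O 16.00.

468.78 g

Pure S available = 308.46 g × 0.810 = 249.853 g.
M(S) = 32.06 g/mol.
M(SO2) = 32.06 + 2(16.00) = 64.06 g/mol.
n(S) = 249.853 g / 32.06 g/mol = 7.79328 mol.
From the equation the S:SO2 mole ratio is 1:1, so n(SO2) = 7.79328 × 1/1 = 7.79328 mol.
Mass of SO2 = 7.79328 mol × 64.06 g/mol = 499.238 g.
Actual mass collected = 499.238 g × 0.939 = 468.784 g.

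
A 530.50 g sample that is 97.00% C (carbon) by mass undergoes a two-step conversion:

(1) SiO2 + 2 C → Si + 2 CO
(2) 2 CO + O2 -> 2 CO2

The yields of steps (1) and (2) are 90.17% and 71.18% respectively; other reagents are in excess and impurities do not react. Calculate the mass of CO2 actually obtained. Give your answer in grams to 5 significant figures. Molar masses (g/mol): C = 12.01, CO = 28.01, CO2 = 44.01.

1210.3 g

Pure C = 530.50 × 0.9700 = 514.585 g.
n(C) = 514.585 / 12.01 = 42.8464 mol.
Step 1 (C:CO = 2:2): theoretical n(CO) = 42.8464 mol; at 90.17% yield, n(CO) = 38.6346 mol.
Step 2 (CO:CO2 = 2:2): theoretical n(CO2) = 38.6346 mol, so theoretical mass = 38.6346 × 44.01 = 1700.31 g.
At 71.18% yield, actual mass of CO2 = 1700.31 × 0.7118 = 1210.28 g.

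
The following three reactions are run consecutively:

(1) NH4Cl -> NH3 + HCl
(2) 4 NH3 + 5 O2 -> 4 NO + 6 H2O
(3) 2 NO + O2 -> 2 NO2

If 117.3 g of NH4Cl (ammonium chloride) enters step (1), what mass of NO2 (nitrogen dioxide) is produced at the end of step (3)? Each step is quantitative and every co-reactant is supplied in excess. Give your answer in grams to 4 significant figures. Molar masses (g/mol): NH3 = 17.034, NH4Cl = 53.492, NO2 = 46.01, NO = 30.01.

n(NH4Cl) = 117.3 / 53.492 = 2.1929 mol.
Reaction (1): NH4Cl→NH3 ratio 1:1 ⇒ n(NH3) = 2.1929 mol.
Reaction (2): NH3→NO ratio 4:4 ⇒ n(NO) = 2.1929 mol.
Reaction (3): NO→NO2 ratio 2:2 ⇒ n(NO2) = 2.1929 mol.
Mass of NO2 = 2.1929 × 46.01 = 100.89 g.

100.9 g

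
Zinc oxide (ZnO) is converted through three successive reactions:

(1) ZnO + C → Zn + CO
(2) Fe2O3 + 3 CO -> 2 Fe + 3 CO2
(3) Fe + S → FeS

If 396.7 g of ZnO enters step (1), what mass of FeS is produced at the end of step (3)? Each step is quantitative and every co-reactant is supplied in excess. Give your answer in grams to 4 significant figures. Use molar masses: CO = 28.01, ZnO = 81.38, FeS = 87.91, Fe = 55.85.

285.7 g

n(ZnO) = 396.7 / 81.38 = 4.8747 mol.
Reaction (1): ZnO→CO ratio 1:1 ⇒ n(CO) = 4.8747 mol.
Reaction (2): CO→Fe ratio 3:2 ⇒ n(Fe) = 3.2498 mol.
Reaction (3): Fe→FeS ratio 1:1 ⇒ n(FeS) = 3.2498 mol.
Mass of FeS = 3.2498 × 87.91 = 285.69 g.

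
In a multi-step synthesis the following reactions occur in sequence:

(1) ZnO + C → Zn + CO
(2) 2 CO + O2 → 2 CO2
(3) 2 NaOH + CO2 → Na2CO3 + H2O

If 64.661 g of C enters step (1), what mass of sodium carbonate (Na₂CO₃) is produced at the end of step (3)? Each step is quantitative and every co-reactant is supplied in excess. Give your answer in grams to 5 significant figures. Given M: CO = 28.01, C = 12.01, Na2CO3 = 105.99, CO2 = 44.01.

570.64 g

n(C) = 64.661 / 12.01 = 5.38393 mol.
Reaction (1): C→CO ratio 1:1 ⇒ n(CO) = 5.38393 mol.
Reaction (2): CO→CO2 ratio 2:2 ⇒ n(CO2) = 5.38393 mol.
Reaction (3): CO2→Na2CO3 ratio 1:1 ⇒ n(Na2CO3) = 5.38393 mol.
Mass of Na2CO3 = 5.38393 × 105.99 = 570.643 g.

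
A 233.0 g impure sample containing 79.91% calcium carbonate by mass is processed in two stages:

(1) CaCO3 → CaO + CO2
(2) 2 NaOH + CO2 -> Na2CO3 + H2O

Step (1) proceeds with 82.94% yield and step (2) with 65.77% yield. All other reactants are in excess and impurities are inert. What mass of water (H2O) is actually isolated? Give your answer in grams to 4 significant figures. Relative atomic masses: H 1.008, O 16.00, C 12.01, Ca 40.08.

18.28 g

Pure CaCO3 = 233.0 × 0.7991 = 186.19 g.
M(CaCO3) = 40.08 + 12.01 + 3(16.00) = 100.09 g/mol.
M(H2O) = 2(1.008) + 16.00 = 18.016 g/mol.
n(CaCO3) = 186.19 / 100.09 = 1.8602 mol.
Step 1 (CaCO3:CO2 = 1:1): theoretical n(CO2) = 1.8602 mol; at 82.94% yield, n(CO2) = 1.5429 mol.
Step 2 (CO2:H2O = 1:1): theoretical n(H2O) = 1.5429 mol, so theoretical mass = 1.5429 × 18.016 = 27.796 g.
At 65.77% yield, actual mass of H2O = 27.796 × 0.6577 = 18.282 g.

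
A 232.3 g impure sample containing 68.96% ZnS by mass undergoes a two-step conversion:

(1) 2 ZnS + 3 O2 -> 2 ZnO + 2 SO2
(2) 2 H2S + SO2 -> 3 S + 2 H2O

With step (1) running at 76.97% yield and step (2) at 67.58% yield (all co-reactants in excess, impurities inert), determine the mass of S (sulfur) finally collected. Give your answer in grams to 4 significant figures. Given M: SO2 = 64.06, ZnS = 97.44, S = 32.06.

Pure ZnS = 232.3 × 0.6896 = 160.19 g.
n(ZnS) = 160.19 / 97.44 = 1.6440 mol.
Step 1 (ZnS:SO2 = 2:2): theoretical n(SO2) = 1.6440 mol; at 76.97% yield, n(SO2) = 1.2654 mol.
Step 2 (SO2:S = 1:3): theoretical n(S) = 3.7962 mol, so theoretical mass = 3.7962 × 32.06 = 121.71 g.
At 67.58% yield, actual mass of S = 121.71 × 0.6758 = 82.250 g.

82.25 g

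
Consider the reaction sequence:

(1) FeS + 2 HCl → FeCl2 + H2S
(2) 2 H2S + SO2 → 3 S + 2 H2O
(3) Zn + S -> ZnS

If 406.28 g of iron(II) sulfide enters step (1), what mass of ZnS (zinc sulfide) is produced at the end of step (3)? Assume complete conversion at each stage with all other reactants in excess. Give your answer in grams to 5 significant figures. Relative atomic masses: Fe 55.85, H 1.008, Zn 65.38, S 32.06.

M(FeS) = 55.85 + 32.06 = 87.91 g/mol.
M(ZnS) = 65.38 + 32.06 = 97.44 g/mol.
n(FeS) = 406.28 / 87.91 = 4.62154 mol.
Reaction (1): FeS→H2S ratio 1:1 ⇒ n(H2S) = 4.62154 mol.
Reaction (2): H2S→S ratio 2:3 ⇒ n(S) = 6.93232 mol.
Reaction (3): S→ZnS ratio 1:1 ⇒ n(ZnS) = 6.93232 mol.
Mass of ZnS = 6.93232 × 97.44 = 675.485 g.

675.48 g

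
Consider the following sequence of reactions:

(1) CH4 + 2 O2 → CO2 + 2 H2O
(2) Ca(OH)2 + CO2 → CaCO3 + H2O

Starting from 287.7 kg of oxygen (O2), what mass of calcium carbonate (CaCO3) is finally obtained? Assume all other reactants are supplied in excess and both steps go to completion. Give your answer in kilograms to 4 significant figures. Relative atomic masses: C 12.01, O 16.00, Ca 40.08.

449.9 kg

M(O2) = 2(16.00) = 32.00 g/mol.
M(CaCO3) = 40.08 + 12.01 + 3(16.00) = 100.09 g/mol.
287.7 kg = 287700 g.
n(O2) = 287700 / 32.00 = 8990.6 mol.
Step 1 gives a 2:1 ratio of O2 to CO2, so n(CO2) = 4495.3 mol.
In step 2 the CO2:CaCO3 ratio is 1:1, so n(CaCO3) = 4495.3 mol.
Mass of CaCO3 = 4495.3 × 100.09 = 449940 g = 449.9 kg.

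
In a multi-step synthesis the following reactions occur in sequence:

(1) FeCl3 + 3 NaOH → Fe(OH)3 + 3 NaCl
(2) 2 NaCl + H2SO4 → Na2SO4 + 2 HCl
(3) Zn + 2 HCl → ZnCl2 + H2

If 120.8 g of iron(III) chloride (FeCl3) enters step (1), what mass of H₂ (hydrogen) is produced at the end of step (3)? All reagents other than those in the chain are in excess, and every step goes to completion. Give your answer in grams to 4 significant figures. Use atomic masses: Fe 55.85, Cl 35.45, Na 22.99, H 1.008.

M(FeCl3) = 55.85 + 3(35.45) = 162.20 g/mol.
M(H2) = 2(1.008) = 2.016 g/mol.
n(FeCl3) = 120.8 / 162.20 = 0.74476 mol.
Reaction (1): FeCl3→NaCl ratio 1:3 ⇒ n(NaCl) = 2.2343 mol.
Reaction (2): NaCl→HCl ratio 2:2 ⇒ n(HCl) = 2.2343 mol.
Reaction (3): HCl→H2 ratio 2:1 ⇒ n(H2) = 1.1171 mol.
Mass of H2 = 1.1171 × 2.016 = 2.2522 g.

2.252 g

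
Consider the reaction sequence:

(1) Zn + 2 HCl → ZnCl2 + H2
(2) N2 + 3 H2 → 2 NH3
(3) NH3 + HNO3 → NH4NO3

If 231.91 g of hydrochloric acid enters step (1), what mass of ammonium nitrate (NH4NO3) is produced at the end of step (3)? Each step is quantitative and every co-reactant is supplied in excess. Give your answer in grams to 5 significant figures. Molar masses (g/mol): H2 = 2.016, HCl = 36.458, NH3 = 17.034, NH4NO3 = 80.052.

169.74 g

n(HCl) = 231.91 / 36.458 = 6.36102 mol.
Reaction (1): HCl→H2 ratio 2:1 ⇒ n(H2) = 3.18051 mol.
Reaction (2): H2→NH3 ratio 3:2 ⇒ n(NH3) = 2.12034 mol.
Reaction (3): NH3→NH4NO3 ratio 1:1 ⇒ n(NH4NO3) = 2.12034 mol.
Mass of NH4NO3 = 2.12034 × 80.052 = 169.737 g.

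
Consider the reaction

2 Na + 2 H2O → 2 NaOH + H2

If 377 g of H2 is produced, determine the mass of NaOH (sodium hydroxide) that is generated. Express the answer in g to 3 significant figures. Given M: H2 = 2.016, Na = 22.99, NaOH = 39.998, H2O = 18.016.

n(H2) = 377.0 g / 2.016 g/mol = 187.0 mol.
From the equation the H2:NaOH mole ratio is 1:2, so n(NaOH) = 187.0 × 2/1 = 374.0 mol.
Mass of NaOH = 374.0 mol × 39.998 g/mol = 14960 g.

15000 g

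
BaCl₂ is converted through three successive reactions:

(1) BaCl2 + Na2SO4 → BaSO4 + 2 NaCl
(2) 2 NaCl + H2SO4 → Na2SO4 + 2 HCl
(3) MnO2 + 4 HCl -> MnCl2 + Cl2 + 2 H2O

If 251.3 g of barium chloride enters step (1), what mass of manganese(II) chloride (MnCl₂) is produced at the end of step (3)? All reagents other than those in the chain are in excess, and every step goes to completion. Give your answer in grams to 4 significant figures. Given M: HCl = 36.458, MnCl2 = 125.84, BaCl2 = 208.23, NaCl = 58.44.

75.93 g

n(BaCl2) = 251.3 / 208.23 = 1.2068 mol.
Reaction (1): BaCl2→NaCl ratio 1:2 ⇒ n(NaCl) = 2.4137 mol.
Reaction (2): NaCl→HCl ratio 2:2 ⇒ n(HCl) = 2.4137 mol.
Reaction (3): HCl→MnCl2 ratio 4:1 ⇒ n(MnCl2) = 0.60342 mol.
Mass of MnCl2 = 0.60342 × 125.84 = 75.934 g.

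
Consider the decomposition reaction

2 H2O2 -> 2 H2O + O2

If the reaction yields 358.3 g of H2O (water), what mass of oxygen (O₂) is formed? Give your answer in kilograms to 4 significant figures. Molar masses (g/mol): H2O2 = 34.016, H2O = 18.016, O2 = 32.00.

0.3182 kg

n(H2O) = 358.30 g / 18.016 g/mol = 19.888 mol.
From the equation the H2O:O2 mole ratio is 2:1, so n(O2) = 19.888 × 1/2 = 9.9439 mol.
Mass of O2 = 9.9439 mol × 32.00 g/mol = 318.21 g.
Converting to kg: 318.21 g = 0.3182 kg.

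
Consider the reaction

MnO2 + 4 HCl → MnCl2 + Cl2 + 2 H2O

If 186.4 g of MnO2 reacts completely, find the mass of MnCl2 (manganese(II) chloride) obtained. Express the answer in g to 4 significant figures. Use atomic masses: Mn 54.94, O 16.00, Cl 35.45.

M(MnO2) = 54.94 + 2(16.00) = 86.94 g/mol.
M(MnCl2) = 54.94 + 2(35.45) = 125.84 g/mol.
n(MnO2) = 186.40 g / 86.94 g/mol = 2.1440 mol.
From the equation the MnO2:MnCl2 mole ratio is 1:1, so n(MnCl2) = 2.1440 × 1/1 = 2.1440 mol.
Mass of MnCl2 = 2.1440 mol × 125.84 g/mol = 269.80 g.

269.8 g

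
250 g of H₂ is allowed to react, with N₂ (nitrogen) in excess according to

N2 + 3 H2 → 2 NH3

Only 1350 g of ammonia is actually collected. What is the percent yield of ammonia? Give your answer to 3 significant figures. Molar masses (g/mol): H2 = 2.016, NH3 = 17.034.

95.9 %

n(H2) = 250.0 g / 2.016 g/mol = 124.0 mol.
From the equation the H2:NH3 mole ratio is 3:2, so n(NH3) = 124.0 × 2/3 = 82.67 mol.
Mass of NH3 = 82.67 mol × 17.034 g/mol = 1408 g.
This is the theoretical yield. Percent yield = 1350 g / 1408 g × 100% = 95.86%.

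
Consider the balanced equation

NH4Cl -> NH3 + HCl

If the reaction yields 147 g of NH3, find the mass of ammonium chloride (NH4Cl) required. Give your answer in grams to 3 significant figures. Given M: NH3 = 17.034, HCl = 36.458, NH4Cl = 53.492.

n(NH3) = 147.0 g / 17.034 g/mol = 8.630 mol.
From the equation the NH3:NH4Cl mole ratio is 1:1, so n(NH4Cl) = 8.630 × 1/1 = 8.630 mol.
Mass of NH4Cl = 8.630 mol × 53.492 g/mol = 461.6 g.

462 g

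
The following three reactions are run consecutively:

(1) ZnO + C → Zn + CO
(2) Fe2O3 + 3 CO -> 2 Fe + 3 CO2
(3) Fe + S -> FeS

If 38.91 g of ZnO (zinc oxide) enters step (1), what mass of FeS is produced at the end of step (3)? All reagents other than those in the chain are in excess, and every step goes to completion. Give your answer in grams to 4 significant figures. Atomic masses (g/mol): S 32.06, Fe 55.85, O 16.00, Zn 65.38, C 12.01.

M(ZnO) = 65.38 + 16.00 = 81.38 g/mol.
M(FeS) = 55.85 + 32.06 = 87.91 g/mol.
n(ZnO) = 38.91 / 81.38 = 0.47813 mol.
Reaction (1): ZnO→CO ratio 1:1 ⇒ n(CO) = 0.47813 mol.
Reaction (2): CO→Fe ratio 3:2 ⇒ n(Fe) = 0.31875 mol.
Reaction (3): Fe→FeS ratio 1:1 ⇒ n(FeS) = 0.31875 mol.
Mass of FeS = 0.31875 × 87.91 = 28.021 g.

28.02 g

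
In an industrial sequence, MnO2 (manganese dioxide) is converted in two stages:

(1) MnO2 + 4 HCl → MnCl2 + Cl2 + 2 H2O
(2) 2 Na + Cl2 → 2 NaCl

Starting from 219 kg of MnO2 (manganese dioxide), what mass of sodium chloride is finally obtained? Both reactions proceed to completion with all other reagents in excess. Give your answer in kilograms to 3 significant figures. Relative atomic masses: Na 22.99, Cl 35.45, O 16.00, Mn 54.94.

294 kg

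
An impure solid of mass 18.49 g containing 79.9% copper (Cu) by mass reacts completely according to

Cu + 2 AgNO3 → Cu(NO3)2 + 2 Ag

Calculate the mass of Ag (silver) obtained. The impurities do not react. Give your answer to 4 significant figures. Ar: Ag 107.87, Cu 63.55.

Mass of pure Cu = 18.49 g × 0.799 = 14.774 g.
M(Cu) = 63.55 g/mol.
M(Ag) = 107.87 g/mol.
n(Cu) = 14.774 g / 63.55 g/mol = 0.23247 mol.
From the equation the Cu:Ag mole ratio is 1:2, so n(Ag) = 0.23247 × 2/1 = 0.46494 mol.
Mass of Ag = 0.46494 mol × 107.87 g/mol = 50.153 g.

50.15 g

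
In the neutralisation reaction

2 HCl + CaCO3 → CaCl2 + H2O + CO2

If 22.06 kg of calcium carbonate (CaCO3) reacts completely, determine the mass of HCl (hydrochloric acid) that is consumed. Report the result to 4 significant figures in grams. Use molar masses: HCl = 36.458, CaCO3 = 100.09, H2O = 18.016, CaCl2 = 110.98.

16070 g

Convert: 22.06 kg = 22060 g.
n(CaCO3) = 22060 g / 100.09 g/mol = 220.40 mol.
From the equation the CaCO3:HCl mole ratio is 1:2, so n(HCl) = 220.40 × 2/1 = 440.80 mol.
Mass of HCl = 440.80 mol × 36.458 g/mol = 16071 g.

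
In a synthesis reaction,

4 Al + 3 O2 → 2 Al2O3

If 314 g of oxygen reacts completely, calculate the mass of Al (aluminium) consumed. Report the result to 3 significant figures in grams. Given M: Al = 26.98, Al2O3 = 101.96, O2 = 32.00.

n(O2) = 314.0 g / 32.00 g/mol = 9.812 mol.
From the equation the O2:Al mole ratio is 3:4, so n(Al) = 9.812 × 4/3 = 13.08 mol.
Mass of Al = 13.08 mol × 26.98 g/mol = 353.0 g.

353 g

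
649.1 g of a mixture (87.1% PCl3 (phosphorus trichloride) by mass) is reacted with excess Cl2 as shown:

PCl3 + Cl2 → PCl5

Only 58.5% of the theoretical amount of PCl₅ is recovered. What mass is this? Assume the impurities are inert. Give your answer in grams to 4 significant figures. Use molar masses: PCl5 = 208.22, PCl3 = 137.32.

501.5 g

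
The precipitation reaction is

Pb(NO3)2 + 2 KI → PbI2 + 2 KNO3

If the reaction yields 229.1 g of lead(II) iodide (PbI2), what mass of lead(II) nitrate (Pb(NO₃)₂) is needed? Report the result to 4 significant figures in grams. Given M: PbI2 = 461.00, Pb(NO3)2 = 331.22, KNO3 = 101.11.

n(PbI2) = 229.10 g / 461.00 g/mol = 0.49696 mol.
From the equation the PbI2:Pb(NO3)2 mole ratio is 1:1, so n(Pb(NO3)2) = 0.49696 × 1/1 = 0.49696 mol.
Mass of Pb(NO3)2 = 0.49696 mol × 331.22 g/mol = 164.60 g.

164.6 g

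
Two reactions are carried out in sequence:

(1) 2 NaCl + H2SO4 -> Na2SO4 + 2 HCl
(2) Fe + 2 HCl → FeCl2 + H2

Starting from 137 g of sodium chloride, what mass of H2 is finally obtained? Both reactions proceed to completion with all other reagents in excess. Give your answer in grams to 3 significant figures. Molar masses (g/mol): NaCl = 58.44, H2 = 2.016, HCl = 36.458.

n(NaCl) = 137.0 / 58.44 = 2.344 mol.
Step 1 gives a 2:2 ratio of NaCl to HCl, so n(HCl) = 2.344 mol.
In step 2 the HCl:H2 ratio is 2:1, so n(H2) = 1.172 mol.
Mass of H2 = 1.172 × 2.016 = 2.363 g.

2.36 g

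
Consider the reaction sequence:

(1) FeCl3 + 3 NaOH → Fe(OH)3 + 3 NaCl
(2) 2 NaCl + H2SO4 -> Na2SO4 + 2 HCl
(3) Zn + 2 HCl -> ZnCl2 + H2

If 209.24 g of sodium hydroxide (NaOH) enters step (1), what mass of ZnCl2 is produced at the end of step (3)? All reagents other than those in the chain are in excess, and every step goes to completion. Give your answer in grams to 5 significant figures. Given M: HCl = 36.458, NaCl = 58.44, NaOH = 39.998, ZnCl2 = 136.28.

356.46 g

n(NaOH) = 209.24 / 39.998 = 5.23126 mol.
Reaction (1): NaOH→NaCl ratio 3:3 ⇒ n(NaCl) = 5.23126 mol.
Reaction (2): NaCl→HCl ratio 2:2 ⇒ n(HCl) = 5.23126 mol.
Reaction (3): HCl→ZnCl2 ratio 2:1 ⇒ n(ZnCl2) = 2.61563 mol.
Mass of ZnCl2 = 2.61563 × 136.28 = 356.458 g.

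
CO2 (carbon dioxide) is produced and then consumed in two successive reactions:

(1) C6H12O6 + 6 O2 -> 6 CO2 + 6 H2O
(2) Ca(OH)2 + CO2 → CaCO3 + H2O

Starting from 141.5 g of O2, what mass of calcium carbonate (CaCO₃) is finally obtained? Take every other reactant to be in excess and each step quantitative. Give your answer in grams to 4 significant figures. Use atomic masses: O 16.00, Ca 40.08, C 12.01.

442.6 g

M(O2) = 2(16.00) = 32.00 g/mol.
M(CaCO3) = 40.08 + 12.01 + 3(16.00) = 100.09 g/mol.
n(O2) = 141.50 / 32.00 = 4.4219 mol.
Step 1 gives a 6:6 ratio of O2 to CO2, so n(CO2) = 4.4219 mol.
In step 2 the CO2:CaCO3 ratio is 1:1, so n(CaCO3) = 4.4219 mol.
Mass of CaCO3 = 4.4219 × 100.09 = 442.59 g.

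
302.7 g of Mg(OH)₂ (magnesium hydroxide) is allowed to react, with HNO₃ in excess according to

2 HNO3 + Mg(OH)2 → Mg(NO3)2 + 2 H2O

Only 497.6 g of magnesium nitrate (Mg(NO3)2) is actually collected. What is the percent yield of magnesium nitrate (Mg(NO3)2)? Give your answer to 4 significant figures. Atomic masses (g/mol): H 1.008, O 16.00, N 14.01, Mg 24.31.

M(Mg(OH)2) = 24.31 + 2(16.00) + 2(1.008) = 58.326 g/mol.
M(Mg(NO3)2) = 24.31 + 2(14.01) + 6(16.00) = 148.33 g/mol.
n(Mg(OH)2) = 302.70 g / 58.326 g/mol = 5.1898 mol.
From the equation the Mg(OH)2:Mg(NO3)2 mole ratio is 1:1, so n(Mg(NO3)2) = 5.1898 × 1/1 = 5.1898 mol.
Mass of Mg(NO3)2 = 5.1898 mol × 148.33 g/mol = 769.80 g.
This is the theoretical yield. Percent yield = 497.6 g / 769.80 g × 100% = 64.640%.

64.64 %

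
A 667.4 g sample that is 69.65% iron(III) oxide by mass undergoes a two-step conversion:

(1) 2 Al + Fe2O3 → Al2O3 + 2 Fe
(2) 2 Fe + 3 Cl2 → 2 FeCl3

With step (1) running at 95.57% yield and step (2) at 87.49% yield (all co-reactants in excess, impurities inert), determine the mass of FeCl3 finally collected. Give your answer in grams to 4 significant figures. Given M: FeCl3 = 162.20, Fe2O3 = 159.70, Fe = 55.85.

789.5 g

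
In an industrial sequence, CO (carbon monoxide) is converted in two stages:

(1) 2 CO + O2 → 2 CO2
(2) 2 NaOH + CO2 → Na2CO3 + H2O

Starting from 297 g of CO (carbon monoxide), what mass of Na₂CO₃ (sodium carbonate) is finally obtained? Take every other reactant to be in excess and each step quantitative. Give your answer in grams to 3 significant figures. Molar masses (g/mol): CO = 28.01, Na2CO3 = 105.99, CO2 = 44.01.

n(CO) = 297.0 / 28.01 = 10.60 mol.
Step 1 gives a 2:2 ratio of CO to CO2, so n(CO2) = 10.60 mol.
In step 2 the CO2:Na2CO3 ratio is 1:1, so n(Na2CO3) = 10.60 mol.
Mass of Na2CO3 = 10.60 × 105.99 = 1124 g.

1120 g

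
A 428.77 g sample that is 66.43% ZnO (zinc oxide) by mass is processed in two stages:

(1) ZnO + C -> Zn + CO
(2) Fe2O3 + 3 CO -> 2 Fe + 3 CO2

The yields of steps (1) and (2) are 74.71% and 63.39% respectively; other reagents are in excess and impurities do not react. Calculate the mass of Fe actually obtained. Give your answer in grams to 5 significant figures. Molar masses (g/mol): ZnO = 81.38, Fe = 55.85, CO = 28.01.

61.717 g

Pure ZnO = 428.77 × 0.6643 = 284.832 g.
n(ZnO) = 284.832 / 81.38 = 3.50002 mol.
Step 1 (ZnO:CO = 1:1): theoretical n(CO) = 3.50002 mol; at 74.71% yield, n(CO) = 2.61487 mol.
Step 2 (CO:Fe = 3:2): theoretical n(Fe) = 1.74325 mol, so theoretical mass = 1.74325 × 55.85 = 97.3602 g.
At 63.39% yield, actual mass of Fe = 97.3602 × 0.6339 = 61.7167 g.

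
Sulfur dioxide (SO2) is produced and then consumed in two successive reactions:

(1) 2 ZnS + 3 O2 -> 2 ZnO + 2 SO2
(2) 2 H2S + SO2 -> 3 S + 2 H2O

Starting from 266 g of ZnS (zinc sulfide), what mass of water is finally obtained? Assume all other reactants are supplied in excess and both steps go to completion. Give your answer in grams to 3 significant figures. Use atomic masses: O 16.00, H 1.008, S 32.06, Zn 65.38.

98.4 g

M(ZnS) = 65.38 + 32.06 = 97.44 g/mol.
M(H2O) = 2(1.008) + 16.00 = 18.016 g/mol.
n(ZnS) = 266.0 / 97.44 = 2.730 mol.
Step 1 gives a 2:2 ratio of ZnS to SO2, so n(SO2) = 2.730 mol.
In step 2 the SO2:H2O ratio is 1:2, so n(H2O) = 5.460 mol.
Mass of H2O = 5.460 × 18.016 = 98.36 g.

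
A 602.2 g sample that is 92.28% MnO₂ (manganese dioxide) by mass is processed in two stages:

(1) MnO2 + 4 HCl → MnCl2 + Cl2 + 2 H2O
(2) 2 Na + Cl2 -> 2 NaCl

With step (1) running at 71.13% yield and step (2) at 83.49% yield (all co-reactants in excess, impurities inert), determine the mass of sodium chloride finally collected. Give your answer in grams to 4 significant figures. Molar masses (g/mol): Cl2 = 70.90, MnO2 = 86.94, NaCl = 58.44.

Pure MnO2 = 602.2 × 0.9228 = 555.71 g.
n(MnO2) = 555.71 / 86.94 = 6.3919 mol.
Step 1 (MnO2:Cl2 = 1:1): theoretical n(Cl2) = 6.3919 mol; at 71.13% yield, n(Cl2) = 4.5465 mol.
Step 2 (Cl2:NaCl = 1:2): theoretical n(NaCl) = 9.0931 mol, so theoretical mass = 9.0931 × 58.44 = 531.40 g.
At 83.49% yield, actual mass of NaCl = 531.40 × 0.8349 = 443.67 g.

443.7 g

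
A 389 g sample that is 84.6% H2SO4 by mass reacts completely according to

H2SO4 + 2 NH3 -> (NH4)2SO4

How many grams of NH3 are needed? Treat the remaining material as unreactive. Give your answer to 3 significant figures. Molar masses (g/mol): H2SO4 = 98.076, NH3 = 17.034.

114 g

Mass of pure H2SO4 = 389 g × 0.846 = 329.1 g.
n(H2SO4) = 329.1 g / 98.076 g/mol = 3.355 mol.
From the equation the H2SO4:NH3 mole ratio is 1:2, so n(NH3) = 3.355 × 2/1 = 6.711 mol.
Mass of NH3 = 6.711 mol × 17.034 g/mol = 114.3 g.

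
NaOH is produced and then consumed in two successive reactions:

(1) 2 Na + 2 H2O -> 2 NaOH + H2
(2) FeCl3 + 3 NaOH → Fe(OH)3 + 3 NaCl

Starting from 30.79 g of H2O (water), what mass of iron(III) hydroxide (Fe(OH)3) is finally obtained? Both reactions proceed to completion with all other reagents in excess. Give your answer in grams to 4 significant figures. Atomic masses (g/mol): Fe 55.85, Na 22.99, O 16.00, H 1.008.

M(H2O) = 2(1.008) + 16.00 = 18.016 g/mol.
M(Fe(OH)3) = 55.85 + 3(16.00) + 3(1.008) = 106.874 g/mol.
n(H2O) = 30.790 / 18.016 = 1.7090 mol.
Step 1 gives a 2:2 ratio of H2O to NaOH, so n(NaOH) = 1.7090 mol.
In step 2 the NaOH:Fe(OH)3 ratio is 3:1, so n(Fe(OH)3) = 0.56968 mol.
Mass of Fe(OH)3 = 0.56968 × 106.874 = 60.884 g.

60.88 g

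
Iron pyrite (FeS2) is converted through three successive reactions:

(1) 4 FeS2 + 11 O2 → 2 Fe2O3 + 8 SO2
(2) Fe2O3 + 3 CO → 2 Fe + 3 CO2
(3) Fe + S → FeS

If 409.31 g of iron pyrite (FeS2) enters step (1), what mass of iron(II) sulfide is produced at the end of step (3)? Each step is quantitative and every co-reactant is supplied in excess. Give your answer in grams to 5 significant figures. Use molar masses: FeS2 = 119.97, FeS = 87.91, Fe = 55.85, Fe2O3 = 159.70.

n(FeS2) = 409.31 / 119.97 = 3.41177 mol.
Reaction (1): FeS2→Fe2O3 ratio 4:2 ⇒ n(Fe2O3) = 1.70588 mol.
Reaction (2): Fe2O3→Fe ratio 1:2 ⇒ n(Fe) = 3.41177 mol.
Reaction (3): Fe→FeS ratio 1:1 ⇒ n(FeS) = 3.41177 mol.
Mass of FeS = 3.41177 × 87.91 = 299.929 g.

299.93 g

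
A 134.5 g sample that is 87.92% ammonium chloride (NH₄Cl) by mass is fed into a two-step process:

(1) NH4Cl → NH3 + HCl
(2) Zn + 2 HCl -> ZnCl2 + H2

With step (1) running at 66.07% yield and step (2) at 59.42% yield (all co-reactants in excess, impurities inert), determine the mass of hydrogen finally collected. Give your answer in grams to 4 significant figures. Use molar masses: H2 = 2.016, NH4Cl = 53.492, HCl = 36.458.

Pure NH4Cl = 134.5 × 0.8792 = 118.25 g.
n(NH4Cl) = 118.25 / 53.492 = 2.2107 mol.
Step 1 (NH4Cl:HCl = 1:1): theoretical n(HCl) = 2.2107 mol; at 66.07% yield, n(HCl) = 1.4606 mol.
Step 2 (HCl:H2 = 2:1): theoretical n(H2) = 0.73029 mol, so theoretical mass = 0.73029 × 2.016 = 1.4723 g.
At 59.42% yield, actual mass of H2 = 1.4723 × 0.5942 = 0.87482 g.

0.8748 g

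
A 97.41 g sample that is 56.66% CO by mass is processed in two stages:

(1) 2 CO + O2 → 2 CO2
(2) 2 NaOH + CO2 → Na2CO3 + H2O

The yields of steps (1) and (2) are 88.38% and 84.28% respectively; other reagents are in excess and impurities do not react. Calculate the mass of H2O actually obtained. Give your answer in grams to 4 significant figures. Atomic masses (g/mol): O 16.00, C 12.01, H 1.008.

26.44 g

Pure CO = 97.41 × 0.5666 = 55.193 g.
M(CO) = 12.01 + 16.00 = 28.01 g/mol.
M(H2O) = 2(1.008) + 16.00 = 18.016 g/mol.
n(CO) = 55.193 / 28.01 = 1.9705 mol.
Step 1 (CO:CO2 = 2:2): theoretical n(CO2) = 1.9705 mol; at 88.38% yield, n(CO2) = 1.7415 mol.
Step 2 (CO2:H2O = 1:1): theoretical n(H2O) = 1.7415 mol, so theoretical mass = 1.7415 × 18.016 = 31.375 g.
At 84.28% yield, actual mass of H2O = 31.375 × 0.8428 = 26.443 g.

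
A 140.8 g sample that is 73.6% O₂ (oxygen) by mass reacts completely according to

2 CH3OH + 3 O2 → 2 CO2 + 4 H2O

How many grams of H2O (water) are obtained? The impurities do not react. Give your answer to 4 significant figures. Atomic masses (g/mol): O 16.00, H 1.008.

Mass of pure O2 = 140.8 g × 0.736 = 103.63 g.
M(O2) = 2(16.00) = 32.00 g/mol.
M(H2O) = 2(1.008) + 16.00 = 18.016 g/mol.
n(O2) = 103.63 g / 32.00 g/mol = 3.2384 mol.
From the equation the O2:H2O mole ratio is 3:4, so n(H2O) = 3.2384 × 4/3 = 4.3179 mol.
Mass of H2O = 4.3179 mol × 18.016 g/mol = 77.791 g.

77.79 g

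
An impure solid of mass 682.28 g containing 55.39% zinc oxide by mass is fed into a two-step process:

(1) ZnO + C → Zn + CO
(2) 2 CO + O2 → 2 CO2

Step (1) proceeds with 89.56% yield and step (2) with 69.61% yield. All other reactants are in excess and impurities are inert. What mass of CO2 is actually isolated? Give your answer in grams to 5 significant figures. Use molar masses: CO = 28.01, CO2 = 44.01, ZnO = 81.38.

Pure ZnO = 682.28 × 0.5539 = 377.915 g.
n(ZnO) = 377.915 / 81.38 = 4.64383 mol.
Step 1 (ZnO:CO = 1:1): theoretical n(CO) = 4.64383 mol; at 89.56% yield, n(CO) = 4.15901 mol.
Step 2 (CO:CO2 = 2:2): theoretical n(CO2) = 4.15901 mol, so theoretical mass = 4.15901 × 44.01 = 183.038 g.
At 69.61% yield, actual mass of CO2 = 183.038 × 0.6961 = 127.413 g.

127.41 g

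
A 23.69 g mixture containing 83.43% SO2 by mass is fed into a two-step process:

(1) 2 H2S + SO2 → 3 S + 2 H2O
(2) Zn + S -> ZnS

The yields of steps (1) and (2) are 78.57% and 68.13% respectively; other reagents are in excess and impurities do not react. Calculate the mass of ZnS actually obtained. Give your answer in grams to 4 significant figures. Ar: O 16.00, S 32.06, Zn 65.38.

Pure SO2 = 23.69 × 0.8343 = 19.765 g.
M(SO2) = 32.06 + 2(16.00) = 64.06 g/mol.
M(ZnS) = 65.38 + 32.06 = 97.44 g/mol.
n(SO2) = 19.765 / 64.06 = 0.30853 mol.
Step 1 (SO2:S = 1:3): theoretical n(S) = 0.92560 mol; at 78.57% yield, n(S) = 0.72724 mol.
Step 2 (S:ZnS = 1:1): theoretical n(ZnS) = 0.72724 mol, so theoretical mass = 0.72724 × 97.44 = 70.862 g.
At 68.13% yield, actual mass of ZnS = 70.862 × 0.6813 = 48.279 g.

48.28 g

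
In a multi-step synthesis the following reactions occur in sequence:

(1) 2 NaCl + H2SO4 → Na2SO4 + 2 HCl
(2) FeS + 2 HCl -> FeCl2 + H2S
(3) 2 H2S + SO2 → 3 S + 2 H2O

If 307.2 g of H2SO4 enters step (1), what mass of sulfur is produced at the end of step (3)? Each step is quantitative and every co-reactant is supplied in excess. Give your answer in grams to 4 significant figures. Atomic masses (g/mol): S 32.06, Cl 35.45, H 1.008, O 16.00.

M(H2SO4) = 2(1.008) + 32.06 + 4(16.00) = 98.076 g/mol.
M(S) = 32.06 g/mol.
n(H2SO4) = 307.2 / 98.076 = 3.1323 mol.
Reaction (1): H2SO4→HCl ratio 1:2 ⇒ n(HCl) = 6.2645 mol.
Reaction (2): HCl→H2S ratio 2:1 ⇒ n(H2S) = 3.1323 mol.
Reaction (3): H2S→S ratio 2:3 ⇒ n(S) = 4.6984 mol.
Mass of S = 4.6984 × 32.06 = 150.63 g.

150.6 g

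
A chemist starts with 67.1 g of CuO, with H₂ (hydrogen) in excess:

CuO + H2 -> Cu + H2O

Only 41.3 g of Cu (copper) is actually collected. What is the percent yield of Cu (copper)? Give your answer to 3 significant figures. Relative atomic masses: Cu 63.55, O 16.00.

M(CuO) = 63.55 + 16.00 = 79.55 g/mol.
M(Cu) = 63.55 g/mol.
n(CuO) = 67.10 g / 79.55 g/mol = 0.8435 mol.
From the equation the CuO:Cu mole ratio is 1:1, so n(Cu) = 0.8435 × 1/1 = 0.8435 mol.
Mass of Cu = 0.8435 mol × 63.55 g/mol = 53.60 g.
This is the theoretical yield. Percent yield = 41.3 g / 53.60 g × 100% = 77.05%.

77.0 %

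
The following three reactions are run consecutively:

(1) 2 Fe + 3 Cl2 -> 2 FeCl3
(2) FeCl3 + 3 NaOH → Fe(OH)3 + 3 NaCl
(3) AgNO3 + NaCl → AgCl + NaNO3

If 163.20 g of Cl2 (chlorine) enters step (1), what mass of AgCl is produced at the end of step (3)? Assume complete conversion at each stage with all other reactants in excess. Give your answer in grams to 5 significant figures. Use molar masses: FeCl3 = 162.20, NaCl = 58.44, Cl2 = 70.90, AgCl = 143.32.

n(Cl2) = 163.20 / 70.90 = 2.30183 mol.
Reaction (1): Cl2→FeCl3 ratio 3:2 ⇒ n(FeCl3) = 1.53456 mol.
Reaction (2): FeCl3→NaCl ratio 1:3 ⇒ n(NaCl) = 4.60367 mol.
Reaction (3): NaCl→AgCl ratio 1:1 ⇒ n(AgCl) = 4.60367 mol.
Mass of AgCl = 4.60367 × 143.32 = 659.798 g.

659.80 g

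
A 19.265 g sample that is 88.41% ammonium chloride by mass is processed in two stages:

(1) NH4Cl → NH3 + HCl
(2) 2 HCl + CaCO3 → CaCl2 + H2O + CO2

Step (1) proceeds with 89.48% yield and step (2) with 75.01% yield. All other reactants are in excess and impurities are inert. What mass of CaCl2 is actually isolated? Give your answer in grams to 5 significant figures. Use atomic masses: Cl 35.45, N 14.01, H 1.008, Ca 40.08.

11.859 g

Pure NH4Cl = 19.265 × 0.8841 = 17.0322 g.
M(NH4Cl) = 14.01 + 4(1.008) + 35.45 = 53.492 g/mol.
M(CaCl2) = 40.08 + 2(35.45) = 110.98 g/mol.
n(NH4Cl) = 17.0322 / 53.492 = 0.318406 mol.
Step 1 (NH4Cl:HCl = 1:1): theoretical n(HCl) = 0.318406 mol; at 89.48% yield, n(HCl) = 0.284910 mol.
Step 2 (HCl:CaCl2 = 2:1): theoretical n(CaCl2) = 0.142455 mol, so theoretical mass = 0.142455 × 110.98 = 15.8097 g.
At 75.01% yield, actual mass of CaCl2 = 15.8097 × 0.7501 = 11.8588 g.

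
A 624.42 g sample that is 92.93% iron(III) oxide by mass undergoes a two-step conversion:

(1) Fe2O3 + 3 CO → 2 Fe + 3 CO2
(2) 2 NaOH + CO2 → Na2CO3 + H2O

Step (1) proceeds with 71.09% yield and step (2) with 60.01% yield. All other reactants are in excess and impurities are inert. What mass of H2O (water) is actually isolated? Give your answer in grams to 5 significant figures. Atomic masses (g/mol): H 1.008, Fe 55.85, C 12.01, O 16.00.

83.780 g

Pure Fe2O3 = 624.42 × 0.9293 = 580.274 g.
M(Fe2O3) = 2(55.85) + 3(16.00) = 159.70 g/mol.
M(H2O) = 2(1.008) + 16.00 = 18.016 g/mol.
n(Fe2O3) = 580.274 / 159.70 = 3.63352 mol.
Step 1 (Fe2O3:CO2 = 1:3): theoretical n(CO2) = 10.9006 mol; at 71.09% yield, n(CO2) = 7.74921 mol.
Step 2 (CO2:H2O = 1:1): theoretical n(H2O) = 7.74921 mol, so theoretical mass = 7.74921 × 18.016 = 139.610 g.
At 60.01% yield, actual mass of H2O = 139.610 × 0.6001 = 83.7799 g.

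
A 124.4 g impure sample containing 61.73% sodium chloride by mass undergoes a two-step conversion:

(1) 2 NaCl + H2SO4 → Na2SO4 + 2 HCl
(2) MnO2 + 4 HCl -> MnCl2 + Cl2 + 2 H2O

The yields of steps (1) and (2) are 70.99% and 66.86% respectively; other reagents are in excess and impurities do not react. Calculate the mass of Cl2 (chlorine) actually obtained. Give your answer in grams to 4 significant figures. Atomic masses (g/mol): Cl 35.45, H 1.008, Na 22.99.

Pure NaCl = 124.4 × 0.6173 = 76.792 g.
M(NaCl) = 22.99 + 35.45 = 58.44 g/mol.
M(Cl2) = 2(35.45) = 70.90 g/mol.
n(NaCl) = 76.792 / 58.44 = 1.3140 mol.
Step 1 (NaCl:HCl = 2:2): theoretical n(HCl) = 1.3140 mol; at 70.99% yield, n(HCl) = 0.93283 mol.
Step 2 (HCl:Cl2 = 4:1): theoretical n(Cl2) = 0.23321 mol, so theoretical mass = 0.23321 × 70.90 = 16.534 g.
At 66.86% yield, actual mass of Cl2 = 16.534 × 0.6686 = 11.055 g.

11.05 g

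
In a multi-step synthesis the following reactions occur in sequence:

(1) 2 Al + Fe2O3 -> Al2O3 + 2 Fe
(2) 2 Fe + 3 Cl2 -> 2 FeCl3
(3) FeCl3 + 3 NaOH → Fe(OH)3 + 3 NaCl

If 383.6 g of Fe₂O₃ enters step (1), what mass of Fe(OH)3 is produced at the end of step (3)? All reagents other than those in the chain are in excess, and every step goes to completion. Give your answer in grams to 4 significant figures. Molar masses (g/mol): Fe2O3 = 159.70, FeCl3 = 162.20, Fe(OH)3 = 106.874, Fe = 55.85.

513.4 g

n(Fe2O3) = 383.6 / 159.70 = 2.4020 mol.
Reaction (1): Fe2O3→Fe ratio 1:2 ⇒ n(Fe) = 4.8040 mol.
Reaction (2): Fe→FeCl3 ratio 2:2 ⇒ n(FeCl3) = 4.8040 mol.
Reaction (3): FeCl3→Fe(OH)3 ratio 1:1 ⇒ n(Fe(OH)3) = 4.8040 mol.
Mass of Fe(OH)3 = 4.8040 × 106.874 = 513.42 g.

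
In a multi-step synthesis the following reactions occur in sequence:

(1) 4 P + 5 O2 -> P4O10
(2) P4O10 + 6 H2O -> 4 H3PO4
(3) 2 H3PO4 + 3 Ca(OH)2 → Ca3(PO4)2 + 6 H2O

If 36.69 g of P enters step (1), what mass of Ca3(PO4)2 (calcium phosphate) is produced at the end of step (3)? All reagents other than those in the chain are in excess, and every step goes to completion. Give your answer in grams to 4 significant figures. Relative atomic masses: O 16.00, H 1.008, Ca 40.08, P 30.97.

183.7 g

M(P) = 30.97 g/mol.
M(Ca3(PO4)2) = 3(40.08) + 2(30.97) + 8(16.00) = 310.18 g/mol.
n(P) = 36.69 / 30.97 = 1.1847 mol.
Reaction (1): P→P4O10 ratio 4:1 ⇒ n(P4O10) = 0.29617 mol.
Reaction (2): P4O10→H3PO4 ratio 1:4 ⇒ n(H3PO4) = 1.1847 mol.
Reaction (3): H3PO4→Ca3(PO4)2 ratio 2:1 ⇒ n(Ca3(PO4)2) = 0.59235 mol.
Mass of Ca3(PO4)2 = 0.59235 × 310.18 = 183.73 g.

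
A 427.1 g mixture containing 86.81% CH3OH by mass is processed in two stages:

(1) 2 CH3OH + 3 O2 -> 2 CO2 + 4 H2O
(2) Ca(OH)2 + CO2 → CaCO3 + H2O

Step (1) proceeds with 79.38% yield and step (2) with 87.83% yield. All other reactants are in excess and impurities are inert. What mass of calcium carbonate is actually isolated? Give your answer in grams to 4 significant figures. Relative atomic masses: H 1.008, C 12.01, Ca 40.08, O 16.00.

Pure CH3OH = 427.1 × 0.8681 = 370.77 g.
M(CH3OH) = 12.01 + 4(1.008) + 16.00 = 32.042 g/mol.
M(CaCO3) = 40.08 + 12.01 + 3(16.00) = 100.09 g/mol.
n(CH3OH) = 370.77 / 32.042 = 11.571 mol.
Step 1 (CH3OH:CO2 = 2:2): theoretical n(CO2) = 11.571 mol; at 79.38% yield, n(CO2) = 9.1852 mol.
Step 2 (CO2:CaCO3 = 1:1): theoretical n(CaCO3) = 9.1852 mol, so theoretical mass = 9.1852 × 100.09 = 919.35 g.
At 87.83% yield, actual mass of CaCO3 = 919.35 × 0.8783 = 807.47 g.

807.5 g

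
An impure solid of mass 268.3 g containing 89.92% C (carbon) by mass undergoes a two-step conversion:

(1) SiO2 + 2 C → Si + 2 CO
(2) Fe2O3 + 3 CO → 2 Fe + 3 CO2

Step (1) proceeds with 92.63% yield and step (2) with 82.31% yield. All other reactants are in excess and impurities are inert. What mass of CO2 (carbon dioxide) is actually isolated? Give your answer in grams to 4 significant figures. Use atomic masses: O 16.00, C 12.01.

674.0 g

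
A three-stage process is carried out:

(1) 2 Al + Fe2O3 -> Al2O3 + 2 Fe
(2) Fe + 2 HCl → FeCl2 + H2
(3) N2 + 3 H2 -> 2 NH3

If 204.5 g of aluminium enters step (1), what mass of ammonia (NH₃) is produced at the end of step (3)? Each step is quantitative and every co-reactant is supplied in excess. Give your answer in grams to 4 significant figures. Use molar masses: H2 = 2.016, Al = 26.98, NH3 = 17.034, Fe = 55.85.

n(Al) = 204.5 / 26.98 = 7.5797 mol.
Reaction (1): Al→Fe ratio 2:2 ⇒ n(Fe) = 7.5797 mol.
Reaction (2): Fe→H2 ratio 1:1 ⇒ n(H2) = 7.5797 mol.
Reaction (3): H2→NH3 ratio 3:2 ⇒ n(NH3) = 5.0531 mol.
Mass of NH3 = 5.0531 × 17.034 = 86.075 g.

86.07 g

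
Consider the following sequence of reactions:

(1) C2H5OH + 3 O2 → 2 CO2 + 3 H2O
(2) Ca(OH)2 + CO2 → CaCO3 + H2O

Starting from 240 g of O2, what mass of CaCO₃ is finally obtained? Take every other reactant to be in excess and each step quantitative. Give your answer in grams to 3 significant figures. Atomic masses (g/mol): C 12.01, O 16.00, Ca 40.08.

M(O2) = 2(16.00) = 32.00 g/mol.
M(CaCO3) = 40.08 + 12.01 + 3(16.00) = 100.09 g/mol.
n(O2) = 240.0 / 32.00 = 7.500 mol.
Step 1 gives a 3:2 ratio of O2 to CO2, so n(CO2) = 5.000 mol.
In step 2 the CO2:CaCO3 ratio is 1:1, so n(CaCO3) = 5.000 mol.
Mass of CaCO3 = 5.000 × 100.09 = 500.5 g.

500 g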